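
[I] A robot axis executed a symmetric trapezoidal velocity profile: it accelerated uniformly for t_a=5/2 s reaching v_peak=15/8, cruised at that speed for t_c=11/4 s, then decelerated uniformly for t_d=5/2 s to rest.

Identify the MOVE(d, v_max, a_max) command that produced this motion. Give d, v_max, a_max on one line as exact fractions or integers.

d=315/32 v_max=15/8 a_max=3/4

a_max = (15/8)/(5/2) = 3/4
d_a = ½·15/8·5/2 = 75/32; d_c = 15/8·11/4 = 165/32
d = 2·75/32 + 165/32 = 315/32
t_c = 11/4 > 0 ⇒ limit active, v_max = 15/8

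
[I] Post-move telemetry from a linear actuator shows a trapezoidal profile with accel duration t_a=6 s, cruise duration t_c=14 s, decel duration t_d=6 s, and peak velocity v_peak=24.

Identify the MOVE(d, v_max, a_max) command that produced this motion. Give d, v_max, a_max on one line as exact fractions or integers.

a_max = 24/6 = 4
d_a = ½·24·6 = 72; d_c = 24·14 = 336
d = 2·72 + 336 = 480
t_c = 14 > 0 ⇒ limit active, v_max = 24

d=480 v_max=24 a_max=4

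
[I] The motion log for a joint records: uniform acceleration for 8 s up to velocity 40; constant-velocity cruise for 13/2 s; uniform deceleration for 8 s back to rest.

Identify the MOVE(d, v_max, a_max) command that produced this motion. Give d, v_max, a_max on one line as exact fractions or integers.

d=580 v_max=40 a_max=5

a_max = 40/8 = 5
d_a = ½·40·8 = 160; d_c = 40·13/2 = 260
d = 2·160 + 260 = 580
t_c = 13/2 > 0 → v_max = v_peak = 40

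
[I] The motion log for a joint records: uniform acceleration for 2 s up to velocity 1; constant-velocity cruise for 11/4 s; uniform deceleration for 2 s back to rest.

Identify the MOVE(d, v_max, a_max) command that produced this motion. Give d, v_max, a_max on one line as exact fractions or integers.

d=19/4 v_max=1 a_max=1/2

a_max = 1/2
d_a = ½·1·2 = 1; d_c = 1·11/4 = 11/4
d = 2·1 + 11/4 = 19/4
t_c = 11/4 > 0 so v_max = 1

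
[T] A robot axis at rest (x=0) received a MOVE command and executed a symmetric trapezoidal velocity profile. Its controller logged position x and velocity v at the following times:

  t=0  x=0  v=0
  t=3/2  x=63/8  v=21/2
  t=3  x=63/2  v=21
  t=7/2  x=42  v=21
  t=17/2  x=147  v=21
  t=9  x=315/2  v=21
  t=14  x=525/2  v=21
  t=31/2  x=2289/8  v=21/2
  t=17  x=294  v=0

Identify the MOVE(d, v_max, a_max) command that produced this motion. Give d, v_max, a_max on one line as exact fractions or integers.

final state: t=17, x=294, v=0 → d = 294
a_max = (21/2−0)/(3/2−0) = 7
max v = 21 over t∈[3,14] → v_max = 21
check: 21·(3+11) = 294 ✓

d=294 v_max=21 a_max=7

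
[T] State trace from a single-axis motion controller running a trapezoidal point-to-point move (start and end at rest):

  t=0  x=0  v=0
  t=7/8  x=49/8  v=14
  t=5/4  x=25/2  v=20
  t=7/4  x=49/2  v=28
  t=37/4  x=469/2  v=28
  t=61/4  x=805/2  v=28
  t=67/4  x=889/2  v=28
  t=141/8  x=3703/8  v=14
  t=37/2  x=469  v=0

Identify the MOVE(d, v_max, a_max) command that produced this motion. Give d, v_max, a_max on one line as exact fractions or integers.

final state: t=37/2, x=469, v=0 → d = 469
a_max = (14−0)/(7/8−0) = 16
max v = 28 over t∈[7/4,67/4] → v_max = 28
check: 28·(7/4+15) = 469 ✓

d=469 v_max=28 a_max=16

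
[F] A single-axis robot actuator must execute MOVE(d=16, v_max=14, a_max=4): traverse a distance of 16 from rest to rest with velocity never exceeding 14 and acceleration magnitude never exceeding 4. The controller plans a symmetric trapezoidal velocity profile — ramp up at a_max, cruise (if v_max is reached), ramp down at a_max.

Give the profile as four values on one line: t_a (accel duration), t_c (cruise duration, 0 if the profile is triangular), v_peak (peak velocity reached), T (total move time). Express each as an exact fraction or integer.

(v_max)²/a_max = 14²/4 = 49
16 < 49 → triangular
v_peak = √(16·4) = √64 = 8
t_a = 8/4 = 2; t_c = 0
T = 2·2 = 4

t_a=2 t_c=0 v_peak=8 T=4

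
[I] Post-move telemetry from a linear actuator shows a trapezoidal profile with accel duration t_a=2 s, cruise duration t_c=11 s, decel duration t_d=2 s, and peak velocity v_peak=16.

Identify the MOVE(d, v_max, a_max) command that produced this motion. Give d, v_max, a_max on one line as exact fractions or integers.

d=208 v_max=16 a_max=8

a_max = 16/2 = 8
d_a = ½·16·2 = 16; d_c = 16·11 = 176
d = 2·16 + 176 = 208
t_c = 11 > 0 ⇒ limit active, v_max = 16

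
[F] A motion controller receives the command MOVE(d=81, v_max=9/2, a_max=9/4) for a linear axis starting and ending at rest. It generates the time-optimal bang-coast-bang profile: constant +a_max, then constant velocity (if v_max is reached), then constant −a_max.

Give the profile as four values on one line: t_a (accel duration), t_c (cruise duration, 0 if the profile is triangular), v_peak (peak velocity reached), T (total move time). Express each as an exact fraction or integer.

(v_max)²/a_max = (9/2)²/(9/4) = 9
81 ≥ 9 so v_max reached
t_a = (9/2)/(9/4) = 2; v_peak = 9/2
d_cruise = 81 − 9 = 72; t_c = 72/(9/2) = 16
T = 2·2 + 16 = 20

t_a=2 t_c=16 v_peak=9/2 T=20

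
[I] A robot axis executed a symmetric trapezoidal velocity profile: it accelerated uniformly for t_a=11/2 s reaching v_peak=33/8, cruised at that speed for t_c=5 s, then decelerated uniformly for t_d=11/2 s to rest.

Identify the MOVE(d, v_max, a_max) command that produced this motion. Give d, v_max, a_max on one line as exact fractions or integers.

d=693/16 v_max=33/8 a_max=3/4

a_max = (33/8)/(11/2) = 3/4
d_a = ½·33/8·11/2 = 363/32; d_c = 33/8·5 = 165/8
d = 2·363/32 + 165/8 = 693/16
t_c = 5 > 0 so v_max = 33/8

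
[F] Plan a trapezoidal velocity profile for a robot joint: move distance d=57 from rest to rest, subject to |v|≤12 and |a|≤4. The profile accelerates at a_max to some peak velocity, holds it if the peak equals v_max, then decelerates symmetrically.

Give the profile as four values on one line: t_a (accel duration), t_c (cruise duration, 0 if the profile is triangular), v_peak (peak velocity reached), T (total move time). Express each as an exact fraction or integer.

vₘ²/aₘ = 12²/4 = 36
57 ≥ 36 ⇒ cruise phase
t_a = 12/4 = 3; v_peak = 12
d_cruise = 57 − 36 = 21; t_c = 21/12 = 7/4
T = 2·3 + 7/4 = 31/4

t_a=3 t_c=7/4 v_peak=12 T=31/4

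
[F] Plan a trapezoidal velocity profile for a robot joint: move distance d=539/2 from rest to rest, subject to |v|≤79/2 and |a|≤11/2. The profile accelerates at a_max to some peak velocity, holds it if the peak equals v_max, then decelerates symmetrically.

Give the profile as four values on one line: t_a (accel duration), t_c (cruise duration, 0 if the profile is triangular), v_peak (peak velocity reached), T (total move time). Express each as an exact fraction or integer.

(v_max)²/a_max = (79/2)²/(11/2) = 6241/22
539/2 < 6241/22 so t_c = 0
v_peak = √(539/2·11/2) = √(5929/4) = 77/2
t_a = (77/2)/(11/2) = 7; t_c = 0
T = 2·7 = 14

t_a=7 t_c=0 v_peak=77/2 T=14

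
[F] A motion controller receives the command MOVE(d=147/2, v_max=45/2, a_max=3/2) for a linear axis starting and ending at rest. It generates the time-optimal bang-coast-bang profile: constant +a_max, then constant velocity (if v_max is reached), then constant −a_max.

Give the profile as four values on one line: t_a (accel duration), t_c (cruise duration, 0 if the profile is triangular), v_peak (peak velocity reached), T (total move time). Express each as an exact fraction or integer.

v_max²/a_max = (45/2)²/(3/2) = 675/2
147/2 < 675/2 → triangular
v_peak = √(147/2·3/2) = √(441/4) = 21/2
t_a = (21/2)/(3/2) = 7; t_c = 0
T = 2·7 = 14

t_a=7 t_c=0 v_peak=21/2 T=14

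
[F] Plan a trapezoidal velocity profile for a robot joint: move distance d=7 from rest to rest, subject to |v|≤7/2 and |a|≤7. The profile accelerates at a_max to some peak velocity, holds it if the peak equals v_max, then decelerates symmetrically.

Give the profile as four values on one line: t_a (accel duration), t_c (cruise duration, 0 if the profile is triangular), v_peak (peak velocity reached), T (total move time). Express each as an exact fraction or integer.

vₘ²/aₘ = (7/2)²/7 = 7/4
7 ≥ 7/4 ⇒ cruise phase
t_a = (7/2)/7 = 1/2; v_peak = 7/2
d_cruise = 7 − 7/4 = 21/4; t_c = (21/4)/(7/2) = 3/2
T = 2·1/2 + 3/2 = 5/2

t_a=1/2 t_c=3/2 v_peak=7/2 T=5/2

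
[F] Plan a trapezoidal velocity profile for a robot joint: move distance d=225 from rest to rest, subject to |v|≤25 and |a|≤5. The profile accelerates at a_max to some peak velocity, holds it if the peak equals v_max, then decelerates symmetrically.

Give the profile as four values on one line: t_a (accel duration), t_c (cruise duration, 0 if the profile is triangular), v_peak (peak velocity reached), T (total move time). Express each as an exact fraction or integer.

v_max²/a_max = 25²/5 = 125
225 ≥ 125 so v_max reached
t_a = 25/5 = 5; v_peak = 25
d_cruise = 225 − 125 = 100; t_c = 100/25 = 4
T = 2·5 + 4 = 14

t_a=5 t_c=4 v_peak=25 T=14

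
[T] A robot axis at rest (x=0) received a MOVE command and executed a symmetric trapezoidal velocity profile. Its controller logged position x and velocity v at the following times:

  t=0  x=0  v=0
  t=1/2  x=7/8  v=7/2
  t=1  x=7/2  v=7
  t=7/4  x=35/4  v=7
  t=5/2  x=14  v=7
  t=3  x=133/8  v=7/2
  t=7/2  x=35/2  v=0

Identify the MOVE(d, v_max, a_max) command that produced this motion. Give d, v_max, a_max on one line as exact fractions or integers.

d=35/2 v_max=7 a_max=7

final state: t=7/2, x=35/2, v=0 → d = 35/2
a_max = (7/2−0)/(1/2−0) = 7
max v = 7 over t∈[1,5/2] → v_max = 7
check: 7·(1+3/2) = 35/2 ✓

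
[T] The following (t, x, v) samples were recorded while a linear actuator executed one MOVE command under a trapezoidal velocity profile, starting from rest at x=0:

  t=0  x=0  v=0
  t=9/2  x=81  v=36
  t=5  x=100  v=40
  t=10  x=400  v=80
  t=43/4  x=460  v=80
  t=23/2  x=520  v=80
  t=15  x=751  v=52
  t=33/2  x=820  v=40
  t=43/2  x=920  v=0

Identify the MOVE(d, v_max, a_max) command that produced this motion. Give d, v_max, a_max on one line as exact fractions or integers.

final state: t=43/2, x=920, v=0 → d = 920
a_max = (36−0)/(9/2−0) = 8
max v = 80 over t∈[10,23/2] → v_max = 80
check: 80·(10+3/2) = 920 ✓

d=920 v_max=80 a_max=8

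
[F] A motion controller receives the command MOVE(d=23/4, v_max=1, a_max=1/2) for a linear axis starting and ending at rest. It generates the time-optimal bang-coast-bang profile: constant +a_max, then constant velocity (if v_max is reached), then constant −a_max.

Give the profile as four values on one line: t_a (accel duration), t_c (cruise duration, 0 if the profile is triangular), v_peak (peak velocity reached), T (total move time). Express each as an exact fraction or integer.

(v_max)²/a_max = 1²/(1/2) = 2
23/4 ≥ 2 → trapezoidal
t_a = 1/(1/2) = 2; v_peak = 1
d_cruise = 23/4 − 2 = 15/4; t_c = (15/4)/1 = 15/4
T = 2·2 + 15/4 = 31/4

t_a=2 t_c=15/4 v_peak=1 T=31/4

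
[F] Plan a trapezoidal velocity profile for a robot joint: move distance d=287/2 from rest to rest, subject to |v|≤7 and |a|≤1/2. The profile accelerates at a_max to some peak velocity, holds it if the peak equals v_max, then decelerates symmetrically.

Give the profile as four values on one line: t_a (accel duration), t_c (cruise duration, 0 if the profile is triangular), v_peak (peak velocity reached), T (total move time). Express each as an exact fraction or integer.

t_a=14 t_c=13/2 v_peak=7 T=69/2

v_max²/a_max = 7²/(1/2) = 98
287/2 ≥ 98 ⇒ cruise phase
t_a = 7/(1/2) = 14; v_peak = 7
d_cruise = 287/2 − 98 = 91/2; t_c = (91/2)/7 = 13/2
T = 2·14 + 13/2 = 69/2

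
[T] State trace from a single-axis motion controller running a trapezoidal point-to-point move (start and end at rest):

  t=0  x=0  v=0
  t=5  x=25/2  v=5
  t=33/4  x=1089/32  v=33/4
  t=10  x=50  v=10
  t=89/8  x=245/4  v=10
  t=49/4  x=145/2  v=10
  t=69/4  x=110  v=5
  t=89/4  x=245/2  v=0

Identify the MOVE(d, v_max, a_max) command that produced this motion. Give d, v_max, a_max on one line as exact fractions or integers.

final state: t=89/4, x=245/2, v=0 → d = 245/2
a_max = (5−0)/(5−0) = 1
max v = 10 over t∈[10,49/4] → v_max = 10
check: 10·(10+9/4) = 245/2 ✓

d=245/2 v_max=10 a_max=1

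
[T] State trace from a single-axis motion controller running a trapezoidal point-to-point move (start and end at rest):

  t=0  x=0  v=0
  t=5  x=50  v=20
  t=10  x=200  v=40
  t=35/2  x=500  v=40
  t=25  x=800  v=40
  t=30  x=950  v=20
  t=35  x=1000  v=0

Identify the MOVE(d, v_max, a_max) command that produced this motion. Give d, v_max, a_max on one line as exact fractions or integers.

final state: t=35, x=1000, v=0 → d = 1000
a_max = (20−0)/(5−0) = 4
max v = 40 over t∈[10,25] → v_max = 40
check: 40·(10+15) = 1000 ✓

d=1000 v_max=40 a_max=4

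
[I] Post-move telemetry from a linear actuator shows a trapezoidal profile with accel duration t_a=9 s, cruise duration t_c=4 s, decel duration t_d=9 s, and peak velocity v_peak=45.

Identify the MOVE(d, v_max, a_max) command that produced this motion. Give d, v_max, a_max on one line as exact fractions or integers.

a_max = 45/9 = 5
d_a = ½·45·9 = 405/2; d_c = 45·4 = 180
d = 2·405/2 + 180 = 585
t_c = 4 > 0 → v_max = v_peak = 45

d=585 v_max=45 a_max=5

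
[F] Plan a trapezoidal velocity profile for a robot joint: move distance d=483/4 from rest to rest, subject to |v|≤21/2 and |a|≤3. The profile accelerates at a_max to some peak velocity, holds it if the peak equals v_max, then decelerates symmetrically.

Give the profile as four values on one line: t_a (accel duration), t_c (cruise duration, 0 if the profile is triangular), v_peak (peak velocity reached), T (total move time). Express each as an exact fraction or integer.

t_a=7/2 t_c=8 v_peak=21/2 T=15

v_max²/a_max = (21/2)²/3 = 147/4
483/4 ≥ 147/4 → trapezoidal
t_a = (21/2)/3 = 7/2; v_peak = 21/2
d_cruise = 483/4 − 147/4 = 84; t_c = 84/(21/2) = 8
T = 2·7/2 + 8 = 15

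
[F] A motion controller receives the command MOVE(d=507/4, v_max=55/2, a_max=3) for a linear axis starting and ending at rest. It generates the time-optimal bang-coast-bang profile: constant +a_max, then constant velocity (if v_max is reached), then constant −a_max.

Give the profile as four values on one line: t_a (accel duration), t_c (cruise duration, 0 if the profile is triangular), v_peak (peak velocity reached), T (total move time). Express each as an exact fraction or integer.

v_max²/a_max = (55/2)²/3 = 3025/12
507/4 < 3025/12 → triangular
v_peak = √(507/4·3) = √(1521/4) = 39/2
t_a = (39/2)/3 = 13/2; t_c = 0
T = 2·13/2 = 13

t_a=13/2 t_c=0 v_peak=39/2 T=13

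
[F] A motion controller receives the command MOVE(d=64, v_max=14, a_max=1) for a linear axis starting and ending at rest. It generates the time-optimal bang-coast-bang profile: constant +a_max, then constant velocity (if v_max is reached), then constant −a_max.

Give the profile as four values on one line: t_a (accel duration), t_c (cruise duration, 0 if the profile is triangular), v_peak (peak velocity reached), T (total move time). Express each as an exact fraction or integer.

t_a=8 t_c=0 v_peak=8 T=16

(v_max)²/a_max = 14²/1 = 196
64 < 196 so t_c = 0
v_peak = √(64·1) = √64 = 8
t_a = 8/1 = 8; t_c = 0
T = 2·8 = 16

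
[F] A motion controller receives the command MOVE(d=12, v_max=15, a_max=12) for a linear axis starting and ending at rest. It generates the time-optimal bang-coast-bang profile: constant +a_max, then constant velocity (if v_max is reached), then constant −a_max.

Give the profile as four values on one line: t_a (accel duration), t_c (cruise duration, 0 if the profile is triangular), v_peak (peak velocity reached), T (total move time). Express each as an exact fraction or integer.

t_a=1 t_c=0 v_peak=12 T=2

(v_max)²/a_max = 15²/12 = 75/4
12 < 75/4 ⇒ no cruise
v_peak = √(12·12) = √144 = 12
t_a = 12/12 = 1; t_c = 0
T = 2·1 = 2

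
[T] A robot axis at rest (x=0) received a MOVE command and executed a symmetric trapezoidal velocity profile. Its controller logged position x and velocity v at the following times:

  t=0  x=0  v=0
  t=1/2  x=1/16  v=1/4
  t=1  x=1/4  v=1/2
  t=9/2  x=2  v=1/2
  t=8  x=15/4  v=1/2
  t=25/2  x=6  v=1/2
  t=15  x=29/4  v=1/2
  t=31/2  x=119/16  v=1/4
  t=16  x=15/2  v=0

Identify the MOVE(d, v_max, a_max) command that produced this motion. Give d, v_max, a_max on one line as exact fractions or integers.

d=15/2 v_max=1/2 a_max=1/2

final state: t=16, x=15/2, v=0 → d = 15/2
a_max = (1/4−0)/(1/2−0) = 1/2
max v = 1/2 over t∈[1,15] → v_max = 1/2
check: 1/2·(1+14) = 15/2 ✓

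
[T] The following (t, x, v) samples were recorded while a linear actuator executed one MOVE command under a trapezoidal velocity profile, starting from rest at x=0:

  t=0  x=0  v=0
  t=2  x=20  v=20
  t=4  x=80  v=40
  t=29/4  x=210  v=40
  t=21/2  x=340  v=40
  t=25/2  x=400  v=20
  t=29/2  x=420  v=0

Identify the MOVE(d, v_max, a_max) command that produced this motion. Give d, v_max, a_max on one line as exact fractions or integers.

final state: t=29/2, x=420, v=0 → d = 420
a_max = (20−0)/(2−0) = 10
max v = 40 over t∈[4,21/2] → v_max = 40
check: 40·(4+13/2) = 420 ✓

d=420 v_max=40 a_max=10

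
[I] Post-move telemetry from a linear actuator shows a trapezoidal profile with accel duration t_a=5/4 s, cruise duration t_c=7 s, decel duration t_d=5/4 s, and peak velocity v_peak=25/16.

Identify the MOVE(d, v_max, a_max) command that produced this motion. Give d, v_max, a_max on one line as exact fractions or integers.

a_max = (25/16)/(5/4) = 5/4
d_a = ½·25/16·5/4 = 125/128; d_c = 25/16·7 = 175/16
d = 2·125/128 + 175/16 = 825/64
t_c = 7 > 0 ⇒ limit active, v_max = 25/16

d=825/64 v_max=25/16 a_max=5/4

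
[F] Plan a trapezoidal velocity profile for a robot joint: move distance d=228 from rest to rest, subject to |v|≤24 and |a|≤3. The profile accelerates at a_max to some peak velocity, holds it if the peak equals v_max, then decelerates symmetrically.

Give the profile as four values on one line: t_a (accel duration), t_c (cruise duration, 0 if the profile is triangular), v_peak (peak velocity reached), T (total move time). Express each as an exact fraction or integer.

(v_max)²/a_max = 24²/3 = 192
228 ≥ 192 so v_max reached
t_a = 24/3 = 8; v_peak = 24
d_cruise = 228 − 192 = 36; t_c = 36/24 = 3/2
T = 2·8 + 3/2 = 35/2

t_a=8 t_c=3/2 v_peak=24 T=35/2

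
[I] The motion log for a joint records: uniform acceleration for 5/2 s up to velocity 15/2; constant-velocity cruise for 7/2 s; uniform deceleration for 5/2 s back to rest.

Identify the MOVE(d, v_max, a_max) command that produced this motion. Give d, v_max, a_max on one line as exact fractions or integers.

d=45 v_max=15/2 a_max=3

a_max = (15/2)/(5/2) = 3
d_a = ½·15/2·5/2 = 75/8; d_c = 15/2·7/2 = 105/4
d = 2·75/8 + 105/4 = 45
t_c = 7/2 > 0 → v_max = v_peak = 15/2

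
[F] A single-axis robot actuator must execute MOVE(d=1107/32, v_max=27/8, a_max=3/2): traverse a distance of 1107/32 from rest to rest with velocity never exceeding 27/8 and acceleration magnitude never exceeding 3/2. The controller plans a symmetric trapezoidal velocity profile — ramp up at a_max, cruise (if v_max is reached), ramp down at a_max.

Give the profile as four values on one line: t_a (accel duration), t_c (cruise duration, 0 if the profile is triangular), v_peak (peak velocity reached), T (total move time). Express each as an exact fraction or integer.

t_a=9/4 t_c=8 v_peak=27/8 T=25/2

(v_max)²/a_max = (27/8)²/(3/2) = 243/32
1107/32 ≥ 243/32 → trapezoidal
t_a = (27/8)/(3/2) = 9/4; v_peak = 27/8
d_cruise = 1107/32 − 243/32 = 27; t_c = 27/(27/8) = 8
T = 2·9/4 + 8 = 25/2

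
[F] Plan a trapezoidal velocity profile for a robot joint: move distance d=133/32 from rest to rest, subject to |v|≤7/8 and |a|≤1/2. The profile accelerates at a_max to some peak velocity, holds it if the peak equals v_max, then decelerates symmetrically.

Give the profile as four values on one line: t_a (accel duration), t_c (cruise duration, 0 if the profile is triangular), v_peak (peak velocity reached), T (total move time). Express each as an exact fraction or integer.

vₘ²/aₘ = (7/8)²/(1/2) = 49/32
133/32 ≥ 49/32 so v_max reached
t_a = (7/8)/(1/2) = 7/4; v_peak = 7/8
d_cruise = 133/32 − 49/32 = 21/8; t_c = (21/8)/(7/8) = 3
T = 2·7/4 + 3 = 13/2

t_a=7/4 t_c=3 v_peak=7/8 T=13/2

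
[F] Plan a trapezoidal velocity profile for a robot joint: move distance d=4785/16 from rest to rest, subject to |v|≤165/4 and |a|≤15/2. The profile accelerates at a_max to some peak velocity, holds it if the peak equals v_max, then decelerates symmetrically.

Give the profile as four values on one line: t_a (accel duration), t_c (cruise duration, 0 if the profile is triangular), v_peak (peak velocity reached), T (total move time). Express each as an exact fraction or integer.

t_a=11/2 t_c=7/4 v_peak=165/4 T=51/4

(v_max)²/a_max = (165/4)²/(15/2) = 1815/8
4785/16 ≥ 1815/8 so v_max reached
t_a = (165/4)/(15/2) = 11/2; v_peak = 165/4
d_cruise = 4785/16 − 1815/8 = 1155/16; t_c = (1155/16)/(165/4) = 7/4
T = 2·11/2 + 7/4 = 51/4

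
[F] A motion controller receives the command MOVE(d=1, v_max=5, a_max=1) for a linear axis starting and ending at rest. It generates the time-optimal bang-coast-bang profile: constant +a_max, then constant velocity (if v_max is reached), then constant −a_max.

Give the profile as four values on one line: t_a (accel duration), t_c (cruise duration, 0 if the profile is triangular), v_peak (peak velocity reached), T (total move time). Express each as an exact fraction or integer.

v_max²/a_max = 5²/1 = 25
1 < 25 → triangular
v_peak = √(1·1) = √1 = 1
t_a = 1/1 = 1; t_c = 0
T = 2·1 = 2

t_a=1 t_c=0 v_peak=1 T=2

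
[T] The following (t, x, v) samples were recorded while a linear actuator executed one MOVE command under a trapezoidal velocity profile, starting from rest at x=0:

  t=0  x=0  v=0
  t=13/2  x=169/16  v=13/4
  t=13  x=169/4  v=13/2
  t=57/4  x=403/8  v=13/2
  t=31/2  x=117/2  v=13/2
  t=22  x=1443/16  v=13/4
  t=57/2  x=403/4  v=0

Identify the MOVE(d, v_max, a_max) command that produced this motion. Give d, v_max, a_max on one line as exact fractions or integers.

final state: t=57/2, x=403/4, v=0 → d = 403/4
a_max = (13/4−0)/(13/2−0) = 1/2
max v = 13/2 over t∈[13,31/2] → v_max = 13/2
check: 13/2·(13+5/2) = 403/4 ✓

d=403/4 v_max=13/2 a_max=1/2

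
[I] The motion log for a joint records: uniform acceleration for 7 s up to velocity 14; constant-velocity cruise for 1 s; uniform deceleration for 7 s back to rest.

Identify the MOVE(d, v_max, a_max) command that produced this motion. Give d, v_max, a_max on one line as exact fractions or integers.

a_max = 14/7 = 2
d_a = ½·14·7 = 49; d_c = 14·1 = 14
d = 2·49 + 14 = 112
t_c = 1 > 0 ⇒ limit active, v_max = 14

d=112 v_max=14 a_max=2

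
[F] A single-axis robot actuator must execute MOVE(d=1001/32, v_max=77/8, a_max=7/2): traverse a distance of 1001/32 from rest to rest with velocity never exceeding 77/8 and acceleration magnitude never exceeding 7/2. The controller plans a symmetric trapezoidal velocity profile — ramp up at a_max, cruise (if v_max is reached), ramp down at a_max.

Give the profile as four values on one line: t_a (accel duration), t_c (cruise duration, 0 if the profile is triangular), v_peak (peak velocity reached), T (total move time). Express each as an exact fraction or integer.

t_a=11/4 t_c=1/2 v_peak=77/8 T=6

vₘ²/aₘ = (77/8)²/(7/2) = 847/32
1001/32 ≥ 847/32 so v_max reached
t_a = (77/8)/(7/2) = 11/4; v_peak = 77/8
d_cruise = 1001/32 − 847/32 = 77/16; t_c = (77/16)/(77/8) = 1/2
T = 2·11/4 + 1/2 = 6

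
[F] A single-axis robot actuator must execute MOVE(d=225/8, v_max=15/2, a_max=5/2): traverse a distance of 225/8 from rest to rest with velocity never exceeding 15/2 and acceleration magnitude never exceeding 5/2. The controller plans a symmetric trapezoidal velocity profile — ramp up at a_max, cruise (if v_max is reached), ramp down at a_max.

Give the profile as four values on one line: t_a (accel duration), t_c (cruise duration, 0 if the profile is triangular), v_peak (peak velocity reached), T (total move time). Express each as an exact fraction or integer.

v_max²/a_max = (15/2)²/(5/2) = 45/2
225/8 ≥ 45/2 ⇒ cruise phase
t_a = (15/2)/(5/2) = 3; v_peak = 15/2
d_cruise = 225/8 − 45/2 = 45/8; t_c = (45/8)/(15/2) = 3/4
T = 2·3 + 3/4 = 27/4

t_a=3 t_c=3/4 v_peak=15/2 T=27/4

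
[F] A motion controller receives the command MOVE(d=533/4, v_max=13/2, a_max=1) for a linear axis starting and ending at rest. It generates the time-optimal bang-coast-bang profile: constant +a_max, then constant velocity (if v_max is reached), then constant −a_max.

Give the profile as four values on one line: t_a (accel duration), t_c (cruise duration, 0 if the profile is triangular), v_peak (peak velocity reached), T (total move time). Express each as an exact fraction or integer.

t_a=13/2 t_c=14 v_peak=13/2 T=27

v_max²/a_max = (13/2)²/1 = 169/4
533/4 ≥ 169/4 → trapezoidal
t_a = (13/2)/1 = 13/2; v_peak = 13/2
d_cruise = 533/4 − 169/4 = 91; t_c = 91/(13/2) = 14
T = 2·13/2 + 14 = 27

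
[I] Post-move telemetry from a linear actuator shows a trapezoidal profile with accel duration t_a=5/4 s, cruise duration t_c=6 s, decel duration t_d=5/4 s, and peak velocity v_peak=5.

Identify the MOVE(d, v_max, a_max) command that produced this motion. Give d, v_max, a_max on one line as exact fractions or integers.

a_max = 5/(5/4) = 4
d_a = ½·5·5/4 = 25/8; d_c = 5·6 = 30
d = 2·25/8 + 30 = 145/4
t_c = 6 > 0 ⇒ limit active, v_max = 5

d=145/4 v_max=5 a_max=4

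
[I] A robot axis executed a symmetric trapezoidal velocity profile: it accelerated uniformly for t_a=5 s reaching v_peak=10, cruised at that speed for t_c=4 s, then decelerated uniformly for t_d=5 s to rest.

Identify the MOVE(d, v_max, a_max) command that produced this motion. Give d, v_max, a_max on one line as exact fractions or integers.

a_max = 10/5 = 2
d_a = ½·10·5 = 25; d_c = 10·4 = 40
d = 2·25 + 40 = 90
t_c = 4 > 0 ⇒ limit active, v_max = 10

d=90 v_max=10 a_max=2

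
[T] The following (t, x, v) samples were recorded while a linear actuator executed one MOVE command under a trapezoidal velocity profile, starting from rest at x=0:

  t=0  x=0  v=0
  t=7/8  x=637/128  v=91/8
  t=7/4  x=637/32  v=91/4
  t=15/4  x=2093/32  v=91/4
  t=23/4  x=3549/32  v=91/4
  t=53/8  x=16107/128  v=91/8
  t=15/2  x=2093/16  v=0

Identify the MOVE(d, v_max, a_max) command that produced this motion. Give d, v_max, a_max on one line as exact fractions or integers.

final state: t=15/2, x=2093/16, v=0 → d = 2093/16
a_max = (91/8−0)/(7/8−0) = 13
max v = 91/4 over t∈[7/4,23/4] → v_max = 91/4
check: 91/4·(7/4+4) = 2093/16 ✓

d=2093/16 v_max=91/4 a_max=13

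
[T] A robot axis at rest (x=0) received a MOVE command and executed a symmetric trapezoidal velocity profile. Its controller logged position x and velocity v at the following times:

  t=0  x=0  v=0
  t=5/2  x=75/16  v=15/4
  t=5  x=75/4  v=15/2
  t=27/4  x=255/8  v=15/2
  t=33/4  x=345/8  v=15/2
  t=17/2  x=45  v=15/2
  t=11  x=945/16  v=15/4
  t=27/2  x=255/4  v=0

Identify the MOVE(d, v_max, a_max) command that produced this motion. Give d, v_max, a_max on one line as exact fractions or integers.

final state: t=27/2, x=255/4, v=0 → d = 255/4
a_max = (15/4−0)/(5/2−0) = 3/2
max v = 15/2 over t∈[5,17/2] → v_max = 15/2
check: 15/2·(5+7/2) = 255/4 ✓

d=255/4 v_max=15/2 a_max=3/2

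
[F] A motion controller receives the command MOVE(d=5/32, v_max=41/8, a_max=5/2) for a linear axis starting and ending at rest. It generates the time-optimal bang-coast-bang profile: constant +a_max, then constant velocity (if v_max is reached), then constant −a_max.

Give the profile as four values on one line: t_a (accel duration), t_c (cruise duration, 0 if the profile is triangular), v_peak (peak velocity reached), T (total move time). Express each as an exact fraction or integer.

t_a=1/4 t_c=0 v_peak=5/8 T=1/2

vₘ²/aₘ = (41/8)²/(5/2) = 1681/160
5/32 < 1681/160 so t_c = 0
v_peak = √(5/32·5/2) = √(25/64) = 5/8
t_a = (5/8)/(5/2) = 1/4; t_c = 0
T = 2·1/4 = 1/2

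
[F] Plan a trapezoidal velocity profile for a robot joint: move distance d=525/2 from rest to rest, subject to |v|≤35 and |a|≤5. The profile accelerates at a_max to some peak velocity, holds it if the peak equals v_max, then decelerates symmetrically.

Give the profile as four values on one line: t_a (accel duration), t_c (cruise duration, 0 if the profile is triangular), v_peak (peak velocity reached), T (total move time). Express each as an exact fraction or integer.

(v_max)²/a_max = 35²/5 = 245
525/2 ≥ 245 so v_max reached
t_a = 35/5 = 7; v_peak = 35
d_cruise = 525/2 − 245 = 35/2; t_c = (35/2)/35 = 1/2
T = 2·7 + 1/2 = 29/2

t_a=7 t_c=1/2 v_peak=35 T=29/2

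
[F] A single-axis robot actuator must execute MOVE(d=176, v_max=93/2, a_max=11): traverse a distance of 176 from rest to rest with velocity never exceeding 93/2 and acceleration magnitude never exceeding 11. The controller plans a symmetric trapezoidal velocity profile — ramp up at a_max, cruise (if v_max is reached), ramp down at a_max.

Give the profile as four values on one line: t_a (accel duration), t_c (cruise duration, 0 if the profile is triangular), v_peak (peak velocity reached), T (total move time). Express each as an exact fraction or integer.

(v_max)²/a_max = (93/2)²/11 = 8649/44
176 < 8649/44 → triangular
v_peak = √(176·11) = √1936 = 44
t_a = 44/11 = 4; t_c = 0
T = 2·4 = 8

t_a=4 t_c=0 v_peak=44 T=8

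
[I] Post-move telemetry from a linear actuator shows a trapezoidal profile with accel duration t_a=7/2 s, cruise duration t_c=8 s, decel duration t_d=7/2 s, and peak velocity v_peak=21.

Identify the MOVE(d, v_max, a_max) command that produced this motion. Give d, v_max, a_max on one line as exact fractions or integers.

d=483/2 v_max=21 a_max=6

a_max = 21/(7/2) = 6
d_a = ½·21·7/2 = 147/4; d_c = 21·8 = 168
d = 2·147/4 + 168 = 483/2
t_c = 8 > 0 so v_max = 21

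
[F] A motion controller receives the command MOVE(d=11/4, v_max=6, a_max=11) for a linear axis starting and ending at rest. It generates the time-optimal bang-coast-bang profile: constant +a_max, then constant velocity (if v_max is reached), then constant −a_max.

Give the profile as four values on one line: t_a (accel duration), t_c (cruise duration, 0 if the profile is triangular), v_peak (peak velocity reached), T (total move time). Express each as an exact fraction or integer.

v_max²/a_max = 6²/11 = 36/11
11/4 < 36/11 so t_c = 0
v_peak = √(11/4·11) = √(121/4) = 11/2
t_a = (11/2)/11 = 1/2; t_c = 0
T = 2·1/2 = 1

t_a=1/2 t_c=0 v_peak=11/2 T=1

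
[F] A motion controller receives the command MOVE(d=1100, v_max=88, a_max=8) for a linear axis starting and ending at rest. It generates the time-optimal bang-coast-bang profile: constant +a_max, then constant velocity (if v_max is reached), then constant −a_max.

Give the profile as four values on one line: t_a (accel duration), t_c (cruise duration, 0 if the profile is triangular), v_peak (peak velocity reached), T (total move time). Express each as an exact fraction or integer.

t_a=11 t_c=3/2 v_peak=88 T=47/2

vₘ²/aₘ = 88²/8 = 968
1100 ≥ 968 so v_max reached
t_a = 88/8 = 11; v_peak = 88
d_cruise = 1100 − 968 = 132; t_c = 132/88 = 3/2
T = 2·11 + 3/2 = 47/2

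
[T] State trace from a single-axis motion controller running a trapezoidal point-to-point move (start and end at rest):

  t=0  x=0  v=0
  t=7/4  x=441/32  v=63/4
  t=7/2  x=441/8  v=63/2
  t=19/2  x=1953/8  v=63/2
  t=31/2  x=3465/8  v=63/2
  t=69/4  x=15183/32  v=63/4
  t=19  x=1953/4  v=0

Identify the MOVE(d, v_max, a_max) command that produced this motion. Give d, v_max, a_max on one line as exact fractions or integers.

d=1953/4 v_max=63/2 a_max=9

final state: t=19, x=1953/4, v=0 → d = 1953/4
a_max = (63/4−0)/(7/4−0) = 9
max v = 63/2 over t∈[7/2,31/2] → v_max = 63/2
check: 63/2·(7/2+12) = 1953/4 ✓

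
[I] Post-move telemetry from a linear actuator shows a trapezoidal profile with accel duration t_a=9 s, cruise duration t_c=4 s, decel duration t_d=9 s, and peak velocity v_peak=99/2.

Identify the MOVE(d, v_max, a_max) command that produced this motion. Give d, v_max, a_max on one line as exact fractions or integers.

a_max = (99/2)/9 = 11/2
d_a = ½·99/2·9 = 891/4; d_c = 99/2·4 = 198
d = 2·891/4 + 198 = 1287/2
t_c = 4 > 0 ⇒ limit active, v_max = 99/2

d=1287/2 v_max=99/2 a_max=11/2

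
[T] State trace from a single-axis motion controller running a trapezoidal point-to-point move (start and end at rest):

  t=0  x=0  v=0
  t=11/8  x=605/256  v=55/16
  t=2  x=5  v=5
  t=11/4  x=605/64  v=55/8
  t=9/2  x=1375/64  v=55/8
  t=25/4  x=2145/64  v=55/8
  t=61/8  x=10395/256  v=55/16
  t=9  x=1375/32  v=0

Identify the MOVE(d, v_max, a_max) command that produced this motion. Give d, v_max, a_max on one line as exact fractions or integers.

final state: t=9, x=1375/32, v=0 → d = 1375/32
a_max = (55/16−0)/(11/8−0) = 5/2
max v = 55/8 over t∈[11/4,25/4] → v_max = 55/8
check: 55/8·(11/4+7/2) = 1375/32 ✓

d=1375/32 v_max=55/8 a_max=5/2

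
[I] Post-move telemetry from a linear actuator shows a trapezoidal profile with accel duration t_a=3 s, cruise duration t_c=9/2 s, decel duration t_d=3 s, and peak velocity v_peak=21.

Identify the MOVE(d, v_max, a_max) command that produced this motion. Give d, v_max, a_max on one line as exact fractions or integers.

d=315/2 v_max=21 a_max=7

a_max = 21/3 = 7
d_a = ½·21·3 = 63/2; d_c = 21·9/2 = 189/2
d = 2·63/2 + 189/2 = 315/2
t_c = 9/2 > 0 ⇒ limit active, v_max = 21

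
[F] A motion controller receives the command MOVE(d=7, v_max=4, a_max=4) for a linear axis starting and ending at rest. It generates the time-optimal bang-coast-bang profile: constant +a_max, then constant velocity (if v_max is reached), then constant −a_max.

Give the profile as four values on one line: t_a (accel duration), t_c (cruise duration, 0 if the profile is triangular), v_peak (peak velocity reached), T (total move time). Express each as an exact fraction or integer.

t_a=1 t_c=3/4 v_peak=4 T=11/4

vₘ²/aₘ = 4²/4 = 4
7 ≥ 4 so v_max reached
t_a = 4/4 = 1; v_peak = 4
d_cruise = 7 − 4 = 3; t_c = 3/4
T = 2·1 + 3/4 = 11/4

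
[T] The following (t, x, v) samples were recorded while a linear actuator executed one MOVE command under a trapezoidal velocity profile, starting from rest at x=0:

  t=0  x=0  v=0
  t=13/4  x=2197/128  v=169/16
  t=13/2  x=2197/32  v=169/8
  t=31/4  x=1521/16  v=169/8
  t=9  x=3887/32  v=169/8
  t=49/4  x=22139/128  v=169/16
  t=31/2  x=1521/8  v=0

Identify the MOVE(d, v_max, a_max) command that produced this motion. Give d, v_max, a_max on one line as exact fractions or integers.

final state: t=31/2, x=1521/8, v=0 → d = 1521/8
a_max = (169/16−0)/(13/4−0) = 13/4
max v = 169/8 over t∈[13/2,9] → v_max = 169/8
check: 169/8·(13/2+5/2) = 1521/8 ✓

d=1521/8 v_max=169/8 a_max=13/4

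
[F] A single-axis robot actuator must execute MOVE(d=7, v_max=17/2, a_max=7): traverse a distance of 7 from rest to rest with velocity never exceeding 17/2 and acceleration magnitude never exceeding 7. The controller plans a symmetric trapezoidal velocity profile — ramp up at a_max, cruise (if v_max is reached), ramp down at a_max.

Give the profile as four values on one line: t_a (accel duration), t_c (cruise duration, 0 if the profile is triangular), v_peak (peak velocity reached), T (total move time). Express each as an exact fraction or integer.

t_a=1 t_c=0 v_peak=7 T=2

(v_max)²/a_max = (17/2)²/7 = 289/28
7 < 289/28 so t_c = 0
v_peak = √(7·7) = √49 = 7
t_a = 7/7 = 1; t_c = 0
T = 2·1 = 2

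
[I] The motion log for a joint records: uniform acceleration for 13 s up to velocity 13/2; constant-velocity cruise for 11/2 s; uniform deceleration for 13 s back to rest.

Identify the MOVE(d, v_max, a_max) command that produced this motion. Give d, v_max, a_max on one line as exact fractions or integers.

d=481/4 v_max=13/2 a_max=1/2

a_max = (13/2)/13 = 1/2
d_a = ½·13/2·13 = 169/4; d_c = 13/2·11/2 = 143/4
d = 2·169/4 + 143/4 = 481/4
t_c = 11/2 > 0 so v_max = 13/2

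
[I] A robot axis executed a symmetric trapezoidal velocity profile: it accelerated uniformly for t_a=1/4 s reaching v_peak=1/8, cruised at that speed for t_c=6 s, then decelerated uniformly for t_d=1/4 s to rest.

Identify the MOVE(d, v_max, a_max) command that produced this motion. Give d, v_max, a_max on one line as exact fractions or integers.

a_max = (1/8)/(1/4) = 1/2
d_a = ½·1/8·1/4 = 1/64; d_c = 1/8·6 = 3/4
d = 2·1/64 + 3/4 = 25/32
t_c = 6 > 0 so v_max = 1/8

d=25/32 v_max=1/8 a_max=1/2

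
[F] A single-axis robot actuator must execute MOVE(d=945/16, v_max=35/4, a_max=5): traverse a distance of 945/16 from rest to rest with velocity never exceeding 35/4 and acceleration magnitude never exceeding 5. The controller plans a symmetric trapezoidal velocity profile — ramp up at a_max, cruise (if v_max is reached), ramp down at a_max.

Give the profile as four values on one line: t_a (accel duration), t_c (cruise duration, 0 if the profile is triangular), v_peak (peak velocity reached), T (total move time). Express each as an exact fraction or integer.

t_a=7/4 t_c=5 v_peak=35/4 T=17/2

v_max²/a_max = (35/4)²/5 = 245/16
945/16 ≥ 245/16 so v_max reached
t_a = (35/4)/5 = 7/4; v_peak = 35/4
d_cruise = 945/16 − 245/16 = 175/4; t_c = (175/4)/(35/4) = 5
T = 2·7/4 + 5 = 17/2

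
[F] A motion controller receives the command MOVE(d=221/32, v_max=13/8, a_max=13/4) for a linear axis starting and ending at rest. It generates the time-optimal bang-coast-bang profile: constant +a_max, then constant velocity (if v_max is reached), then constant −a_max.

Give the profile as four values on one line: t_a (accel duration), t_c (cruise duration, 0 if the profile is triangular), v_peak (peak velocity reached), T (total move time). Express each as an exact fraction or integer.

t_a=1/2 t_c=15/4 v_peak=13/8 T=19/4

vₘ²/aₘ = (13/8)²/(13/4) = 13/16
221/32 ≥ 13/16 so v_max reached
t_a = (13/8)/(13/4) = 1/2; v_peak = 13/8
d_cruise = 221/32 − 13/16 = 195/32; t_c = (195/32)/(13/8) = 15/4
T = 2·1/2 + 15/4 = 19/4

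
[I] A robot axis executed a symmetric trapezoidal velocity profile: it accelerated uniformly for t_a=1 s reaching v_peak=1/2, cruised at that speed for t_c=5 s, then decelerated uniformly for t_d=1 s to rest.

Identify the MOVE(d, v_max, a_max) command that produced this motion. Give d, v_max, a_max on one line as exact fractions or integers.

d=3 v_max=1/2 a_max=1/2

a_max = (1/2)/1 = 1/2
d_a = ½·1/2·1 = 1/4; d_c = 1/2·5 = 5/2
d = 2·1/4 + 5/2 = 3
t_c = 5 > 0 so v_max = 1/2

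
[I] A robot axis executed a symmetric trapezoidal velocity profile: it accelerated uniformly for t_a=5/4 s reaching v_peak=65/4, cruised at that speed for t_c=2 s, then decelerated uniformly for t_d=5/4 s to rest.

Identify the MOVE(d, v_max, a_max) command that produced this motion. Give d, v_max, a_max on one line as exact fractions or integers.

a_max = (65/4)/(5/4) = 13
d_a = ½·65/4·5/4 = 325/32; d_c = 65/4·2 = 65/2
d = 2·325/32 + 65/2 = 845/16
t_c = 2 > 0 so v_max = 65/4

d=845/16 v_max=65/4 a_max=13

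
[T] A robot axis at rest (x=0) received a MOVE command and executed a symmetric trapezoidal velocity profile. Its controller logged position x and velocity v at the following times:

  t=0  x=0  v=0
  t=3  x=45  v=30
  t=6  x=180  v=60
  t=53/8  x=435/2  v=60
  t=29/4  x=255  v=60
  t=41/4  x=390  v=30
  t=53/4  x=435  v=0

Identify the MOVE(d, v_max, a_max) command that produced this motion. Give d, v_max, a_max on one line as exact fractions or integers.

d=435 v_max=60 a_max=10

final state: t=53/4, x=435, v=0 → d = 435
a_max = (30−0)/(3−0) = 10
max v = 60 over t∈[6,29/4] → v_max = 60
check: 60·(6+5/4) = 435 ✓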